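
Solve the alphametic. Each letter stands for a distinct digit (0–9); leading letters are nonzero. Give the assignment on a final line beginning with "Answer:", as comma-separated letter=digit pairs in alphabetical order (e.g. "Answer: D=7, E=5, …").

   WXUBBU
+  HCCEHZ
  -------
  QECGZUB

Step 1. [col 1: U + Z ≡ B (mod 10)] Z=2 is one option consistent with column 1 (U + Z ≡ B (mod 10), carry-in 0) — take it ⇒ Z=2.
Step 2. [Q] the sum has 7 digits but both addends have 6; that extra leading digit Q is the final carry, namely 1. So Q=1.
Step 3. [col 1: U + Z ≡ B (mod 10)] U=5 is one option consistent with column 1 (U + Z ≡ B (mod 10), carry-in 0) — take it. So U=5.
Step 4. [col 1: U + Z ≡ B (mod 10)] column 1 reads U+Z+carry(0)=B with U=5, Z=2; with digits 1,2,5 already taken and all letters distinct, the only value for B is 7. So B=7.
Step 5. [col 2: B + H ≡ U (mod 10)] column 2 reads B+H+carry(0)=U with B=7, U=5; with digits 1,2,5,7 already taken and all letters distinct, the only value for H is 8 ⇒ H=8.
Step 6. [col 3: B + E ≡ Z (mod 10)] column 3: given B=7, Z=2, carry-in 1, and digits 1,2,5,7,8 already taken and all letters distinct, B+E≡Z (mod 10) forces E=4, so E=4.
Step 7. [col 4: U + C ≡ G (mod 10)] several values work for G in column 4 (U + C ≡ G (mod 10), carry-in 1); try G=9. So G=9.
Step 8. [col 4: U + C ≡ G (mod 10)] column 4: given U=5, G=9, carry-in 1, and digits 1,2,4,5,7,8,9 already taken and all letters distinct, U+C≡G (mod 10) forces C=3. So C=3.
Step 9. [col 5: X + C ≡ C (mod 10)] from column 5 (C=3, carry-in 0, digits 1,2,3,4,5,7,8,9 already taken and all letters distinct): X must equal 0, so X=0.
Step 10. [col 6: W + H ≡ E (mod 10)] column 6 reads W+H+carry(0)=E with H=8, E=4; with digits 0,1,2,3,4,5,7,8,9 already taken and all letters distinct, the only value for W is 6. So W=6.

Answer: B=7, C=3, E=4, G=9, H=8, Q=1, U=5, W=6, X=0, Z=2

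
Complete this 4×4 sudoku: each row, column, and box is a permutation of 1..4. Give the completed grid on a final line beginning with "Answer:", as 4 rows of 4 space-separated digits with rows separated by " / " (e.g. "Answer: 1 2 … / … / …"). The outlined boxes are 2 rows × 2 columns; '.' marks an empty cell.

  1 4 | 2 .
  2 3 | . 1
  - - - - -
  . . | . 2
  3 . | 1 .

Step 1. [r3c3∈{3,4}] across row 3, 3 lands solely at r3c3, so r3c3=3.
Step 2. [r3c1∈{4}] only 4 remains possible at r3c1. So r3c1=4.
Step 3. [r4c2∈{2}] r4c2's peers cover all but 2. So r4c2=2.
Step 4. [r3c2∈{1}] r3c2 is down to just 1 ⇒ r3c2=1.
Step 5. [r4c4∈{4}] nothing but 4 survives at r4c4, so r4c4=4.
Step 6. [r2c3∈{4}] r2c3 is down to just 4, so r2c3=4.
Step 7. [r1c4∈{3}] r1c4 has the single candidate 3. So r1c4=3.

Answer: 1 4 2 3 / 2 3 4 1 / 4 1 3 2 / 3 2 1 4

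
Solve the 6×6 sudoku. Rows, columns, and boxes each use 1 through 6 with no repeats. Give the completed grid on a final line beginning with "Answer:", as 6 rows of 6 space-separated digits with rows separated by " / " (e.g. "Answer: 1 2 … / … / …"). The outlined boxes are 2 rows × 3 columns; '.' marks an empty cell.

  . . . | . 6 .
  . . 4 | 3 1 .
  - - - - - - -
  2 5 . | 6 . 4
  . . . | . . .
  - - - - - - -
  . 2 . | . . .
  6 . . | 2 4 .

Step 1. [r3c3∈{1,3}] in row 3, 1 fits only at r3c3. So r3c3=1.
Step 2. [r5c1∈{1,3,4,5}] in row 5, 4 fits only at r5c1 ⇒ r5c1=4.
Step 3. [r4c1∈{3}] r4c1 is down to just 3, so r4c1=3.
Step 4. [r6c2∈{1,3}] box 5 places 1 nowhere but r6c2. So r6c2=1.
Step 5. [r1c3∈{2,3,5}] 2 has one home in col 3: r1c3, so r1c3=2.
Step 6. [r1c6∈{5}] r1c6 has the single candidate 5. So r1c6=5.
Step 7. [r6c6∈{3}] r6c6's peers cover all but 3 ⇒ r6c6=3.
Step 8. [r5c5∈{5}] nothing but 5 survives at r5c5 ⇒ r5c5=5.
Step 9. [r5c4∈{1}] r5c4 has the single candidate 1, so r5c4=1.
Step 10. [r2c2∈{6}] r2c2 is down to just 6. So r2c2=6.
Step 11. [r4c5∈{2}] nothing but 2 survives at r4c5 ⇒ r4c5=2.
Step 12. [r5c6∈{6}] r5c6 is down to just 6. So r5c6=6.
Step 13. [r5c3∈{3}] r5c3 is down to just 3, so r5c3=3.
Step 14. [r6c3∈{5}] only 5 remains possible at r6c3 ⇒ r6c3=5.
Step 15. [r4c2∈{4}] nothing but 4 survives at r4c2 ⇒ r4c2=4.
Step 16. [r4c6∈{1}] r4c6 has the single candidate 1, so r4c6=1.
Step 17. [r1c1∈{1}] r1c1 has the single candidate 1, so r1c1=1.
Step 18. [r4c3∈{6}] r4c3 has the single candidate 6, so r4c3=6.
Step 19. [r2c6∈{2}] nothing but 2 survives at r2c6. So r2c6=2.
Step 20. [r2c1∈{5}] r2c1 has the single candidate 5, so r2c1=5.
Step 21. [r4c4∈{5}] r4c4 is down to just 5, so r4c4=5.
Step 22. [r3c5∈{3}] r3c5 has the single candidate 3. So r3c5=3.
Step 23. [r1c2∈{3}] r1c2 has the single candidate 3 ⇒ r1c2=3.
Step 24. [r1c4∈{4}] only 4 remains possible at r1c4 ⇒ r1c4=4.

Answer: 1 3 2 4 6 5 / 5 6 4 3 1 2 / 2 5 1 6 3 4 / 3 4 6 5 2 1 / 4 2 3 1 5 6 / 6 1 5 2 4 3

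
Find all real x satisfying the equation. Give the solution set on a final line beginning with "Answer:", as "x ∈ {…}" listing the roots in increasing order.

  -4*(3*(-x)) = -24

Step 1. [-4*(3*(-x)) = -24] -4·(inner) — divide through by -4, so div: 3*(-x) = 6.
Step 2. [3*(-x) = 6] leading coefficient 3: divide by 3. So div: -x = 2.
Step 3. [-x = 2] LHS negated; negate both sides ⇒ neg: x = -2.

Answer: x ∈ {-2}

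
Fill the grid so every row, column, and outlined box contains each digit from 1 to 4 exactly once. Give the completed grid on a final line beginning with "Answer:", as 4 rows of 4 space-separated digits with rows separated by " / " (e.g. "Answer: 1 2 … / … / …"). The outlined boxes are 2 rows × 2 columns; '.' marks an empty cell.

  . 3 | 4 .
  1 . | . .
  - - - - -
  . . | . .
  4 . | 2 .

Step 1. [r4c4∈{1,3}] in row 4, 3 fits only at r4c4, so r4c4=3.
Step 2. [r1c1∈{2}] r1c1's peers cover all but 2. So r1c1=2.
Step 3. [r3c3∈{1}] r3c3 is down to just 1, so r3c3=1.
Step 4. [r3c2∈{2}] nothing but 2 survives at r3c2, so r3c2=2.
Step 5. [r2c2∈{4}] nothing but 4 survives at r2c2, so r2c2=4.
Step 6. [r3c4∈{4}] r3c4's peers cover all but 4. So r3c4=4.
Step 7. [r1c4∈{1}] only 1 remains possible at r1c4, so r1c4=1.
Step 8. [r2c4∈{2}] r2c4's peers cover all but 2 ⇒ r2c4=2.
Step 9. [r3c1∈{3}] only 3 remains possible at r3c1, so r3c1=3.
Step 10. [r4c2∈{1}] only 1 remains possible at r4c2 ⇒ r4c2=1.
Step 11. [r2c3∈{3}] r2c3 is down to just 3. So r2c3=3.

Answer: 2 3 4 1 / 1 4 3 2 / 3 2 1 4 / 4 1 2 3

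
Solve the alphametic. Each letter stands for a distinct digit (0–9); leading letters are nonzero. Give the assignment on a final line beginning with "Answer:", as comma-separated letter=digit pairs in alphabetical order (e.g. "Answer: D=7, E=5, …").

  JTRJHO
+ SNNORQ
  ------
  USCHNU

Step 1. [col 1: O + Q ≡ U (mod 10)] column 1 (O + Q ≡ U (mod 10), carry-in 0) doesn't pin Q yet; pick Q=5 and continue ⇒ Q=5.
Step 2. [col 1: O + Q ≡ U (mod 10)] several values work for U in column 1 (O + Q ≡ U (mod 10), carry-in 0); try U=4 ⇒ U=4.
Step 3. [col 1: O + Q ≡ U (mod 10)] column 1 reads O+Q+carry(0)=U with Q=5, U=4; with digits 4,5 already taken and all letters distinct, the only value for O is 9, so O=9.
Step 4. [col 2: H + R ≡ N (mod 10)] H=0 is one option consistent with column 2 (H + R ≡ N (mod 10), carry-in 1) — take it. So H=0.
Step 5. [col 2: H + R ≡ N (mod 10)] no forcing yet in column 2 (carry-in 1); N=8 is free and consistent — try it. So N=8.
Step 6. [col 2: H + R ≡ N (mod 10)] column 2: given H=0, N=8, carry-in 1, and digits 0,4,5,8,9 already taken and all letters distinct, H+R≡N (mod 10) forces R=7 ⇒ R=7.
Step 7. [col 3: J + O ≡ H (mod 10)] in column 3 we have J+O≡H with carry-in 0; given O=9, H=0 and digits 0,4,5,7,8,9 already taken and all letters distinct, that pins J to 1, so J=1.
Step 8. [col 4: R + N ≡ C (mod 10)] in column 4 we have R+N≡C with carry-in 1; given R=7, N=8 and digits 0,1,4,5,7,8,9 already taken and all letters distinct, that pins C to 6. So C=6.
Step 9. [col 5: T + N ≡ S (mod 10)] from column 5 (N=8, carry-in 1, digits 0,1,4,5,6,7,8,9 already taken and all letters distinct): T must equal 3. So T=3.
Step 10. [col 5: T + N ≡ S (mod 10)] from column 5 (T=3, N=8, carry-in 1, digits 0,1,3,4,5,6,7,8,9 already taken and all letters distinct): S must equal 2 ⇒ S=2.

Answer: C=6, H=0, J=1, N=8, O=9, Q=5, R=7, S=2, T=3, U=4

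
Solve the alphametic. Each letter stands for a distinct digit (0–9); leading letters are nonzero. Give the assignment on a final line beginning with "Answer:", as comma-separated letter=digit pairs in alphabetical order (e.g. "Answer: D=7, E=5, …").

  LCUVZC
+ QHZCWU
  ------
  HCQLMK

Step 1. [col 1: C + U ≡ K (mod 10)] several values work for U in column 1 (C + U ≡ K (mod 10), carry-in 0); try U=6. So U=6.
Step 2. [col 1: C + U ≡ K (mod 10)] no forcing yet in column 1 (carry-in 0); C=4 is free and consistent — try it ⇒ C=4.
Step 3. [col 1: C + U ≡ K (mod 10)] column 1 reads C+U+carry(0)=K with C=4, U=6; with digits 4,6 already taken and all letters distinct, the only value for K is 0, so K=0.
Step 4. [col 2: Z + W ≡ M (mod 10)] W=2 is one option consistent with column 2 (Z + W ≡ M (mod 10), carry-in 1) — take it, so W=2.
Step 5. [col 2: Z + W ≡ M (mod 10)] column 2 (Z + W ≡ M (mod 10), carry-in 1) doesn't pin M yet; pick M=8 and continue, so M=8.
Step 6. [col 2: Z + W ≡ M (mod 10)] column 2: given W=2, M=8, carry-in 1, and digits 0,2,4,6,8 already taken and all letters distinct, Z+W≡M (mod 10) forces Z=5 ⇒ Z=5.
Step 7. [col 3: V + C ≡ L (mod 10)] several values work for V in column 3 (V + C ≡ L (mod 10), carry-in 0); try V=3 ⇒ V=3.
Step 8. [col 3: V + C ≡ L (mod 10)] column 3: given V=3, C=4, carry-in 0, and digits 0,2,3,4,5,6,8 already taken and all letters distinct, V+C≡L (mod 10) forces L=7 ⇒ L=7.
Step 9. [col 4: U + Z ≡ Q (mod 10)] in column 4 we have U+Z≡Q with carry-in 0; given U=6, Z=5 and digits 0,2,3,4,5,6,7,8 already taken and all letters distinct, that pins Q to 1 ⇒ Q=1.
Step 10. [col 5: C + H ≡ C (mod 10)] column 5: given C=4, carry-in 1, and digits 0,1,2,3,4,5,6,7,8 already taken and all letters distinct, C+H≡C (mod 10) forces H=9, so H=9.

Answer: C=4, H=9, K=0, L=7, M=8, Q=1, U=6, V=3, W=2, Z=5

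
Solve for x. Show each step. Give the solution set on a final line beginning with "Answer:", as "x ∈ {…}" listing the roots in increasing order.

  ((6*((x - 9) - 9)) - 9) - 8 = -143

Step 1. [((6*((x - 9) - 9)) - 9) - 8 = -143] add 8: x sits inside (… - 8), so sub: (6*((x - 9) - 9)) - 9 = -135.
Step 2. [(6*((x - 9) - 9)) - 9 = -135] 9 comes off first (add 9) ⇒ sub: 6*((x - 9) - 9) = -126.
Step 3. [6*((x - 9) - 9) = -126] leading coefficient 6: divide by 6 ⇒ div: (x - 9) - 9 = -21.
Step 4. [(x - 9) - 9 = -21] peel the -9: add 9 from each side ⇒ sub: x - 9 = -12.
Step 5. [x - 9 = -12] peel the -9: add 9 from each side ⇒ sub: x = -3.

Answer: x ∈ {-3}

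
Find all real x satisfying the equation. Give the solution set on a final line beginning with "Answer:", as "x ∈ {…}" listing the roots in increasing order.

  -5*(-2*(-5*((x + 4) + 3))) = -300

Step 1. [-5*(-2*(-5*((x + 4) + 3))) = -300] divide by the outer -5, so div: -2*(-5*((x + 4) + 3)) = 60.
Step 2. [-2*(-5*((x + 4) + 3)) = 60] -2·(inner) — divide through by -2 ⇒ div: -5*((x + 4) + 3) = -30.
Step 3. [-5*((x + 4) + 3) = -30] divide by the outer -5, so div: (x + 4) + 3 = 6.
Step 4. [(x + 4) + 3 = 6] peel the +3: subtract 3 from each side. So sub: x + 4 = 3.
Step 5. [x + 4 = 3] 4 comes off first (subtract 4). So sub: x = -1.

Answer: x ∈ {-1}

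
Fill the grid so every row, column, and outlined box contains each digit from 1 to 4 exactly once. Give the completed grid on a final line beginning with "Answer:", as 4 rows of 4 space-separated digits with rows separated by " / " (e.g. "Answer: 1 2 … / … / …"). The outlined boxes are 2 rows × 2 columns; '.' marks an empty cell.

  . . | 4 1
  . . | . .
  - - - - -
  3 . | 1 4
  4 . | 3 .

Step 1. [r1c1∈{2}] r1c1 has the single candidate 2, so r1c1=2.
Step 2. [r2c4∈{2,3}] r2c4 is the only open cell in col 4 admitting 3 ⇒ r2c4=3.
Step 3. [r4c2∈{1,2}] in row 4, 1 fits only at r4c2. So r4c2=1.
Step 4. [r2c3∈{2}] only 2 remains possible at r2c3, so r2c3=2.
Step 5. [r2c1∈{1}] nothing but 1 survives at r2c1. So r2c1=1.
Step 6. [r2c2∈{4}] nothing but 4 survives at r2c2. So r2c2=4.
Step 7. [r4c4∈{2}] r4c4 has the single candidate 2 ⇒ r4c4=2.
Step 8. [r3c2∈{2}] r3c2 is down to just 2, so r3c2=2.
Step 9. [r1c2∈{3}] only 3 remains possible at r1c2 ⇒ r1c2=3.

Answer: 2 3 4 1 / 1 4 2 3 / 3 2 1 4 / 4 1 3 2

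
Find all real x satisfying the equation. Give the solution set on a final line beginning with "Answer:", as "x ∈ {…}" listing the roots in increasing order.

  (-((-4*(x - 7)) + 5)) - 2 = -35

Step 1. [(-((-4*(x - 7)) + 5)) - 2 = -35] the outer -2 inverts by adding 2. So sub: -((-4*(x - 7)) + 5) = -33.
Step 2. [-((-4*(x - 7)) + 5) = -33] LHS negated; negate both sides ⇒ neg: (-4*(x - 7)) + 5 = 33.
Step 3. [(-4*(x - 7)) + 5 = 33] +5 is outermost — subtract 5 both sides, so sub: -4*(x - 7) = 28.
Step 4. [-4*(x - 7) = 28] -4·(inner) — divide through by -4, so div: x - 7 = -7.
Step 5. [x - 7 = -7] add 7: x sits inside (… - 7) ⇒ sub: x = 0.

Answer: x ∈ {0}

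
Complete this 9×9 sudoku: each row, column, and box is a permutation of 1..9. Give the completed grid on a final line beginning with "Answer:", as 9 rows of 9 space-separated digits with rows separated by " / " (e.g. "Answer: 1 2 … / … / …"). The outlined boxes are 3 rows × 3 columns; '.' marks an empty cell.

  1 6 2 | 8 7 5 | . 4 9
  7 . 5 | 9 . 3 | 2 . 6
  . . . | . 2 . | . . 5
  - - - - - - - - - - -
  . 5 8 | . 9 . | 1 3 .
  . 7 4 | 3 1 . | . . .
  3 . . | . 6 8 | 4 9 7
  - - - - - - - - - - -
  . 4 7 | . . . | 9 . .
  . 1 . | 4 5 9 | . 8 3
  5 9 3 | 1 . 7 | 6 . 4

Step 1. [r5c6∈{2}] r5c6 has the single candidate 2 ⇒ r5c6=2.
Step 2. [r3c7∈{3,7,8}] box 3 places 8 nowhere but r3c7, so r3c7=8.
Step 3. [r7c4∈{2,6}] 2 has one home in col 4: r7c4 ⇒ r7c4=2.
Step 4. [r4c1∈{2,6}] across row 4, 6 lands solely at r4c1. So r4c1=6.
Step 5. [r3c6∈{1,4,6}] across col 6, 1 lands solely at r3c6 ⇒ r3c6=1.
Step 6. [r7c8∈{1,5}] across row 7, 5 lands solely at r7c8. So r7c8=5.
Step 7. [r7c5∈{3,8}] in row 7, 3 fits only at r7c5 ⇒ r7c5=3.
Step 8. [r3c1∈{4,9}] in row 3, 4 fits only at r3c1 ⇒ r3c1=4.
Step 9. [r3c3∈{9}] nothing but 9 survives at r3c3, so r3c3=9.
Step 10. [r2c5∈{4}] r2c5 is down to just 4 ⇒ r2c5=4.
Step 11. [r5c1∈{9}] r5c1 is down to just 9 ⇒ r5c1=9.
Step 12. [r3c2∈{3}] r3c2 is down to just 3 ⇒ r3c2=3.
Step 13. [r9c8∈{2}] r9c8's peers cover all but 2, so r9c8=2.
Step 14. [r2c8∈{1}] r2c8's peers cover all but 1, so r2c8=1.
Step 15. [r8c7∈{7}] nothing but 7 survives at r8c7 ⇒ r8c7=7.
Step 16. [r3c8∈{7}] r3c8 is down to just 7, so r3c8=7.
Step 17. [r6c4∈{5}] only 5 remains possible at r6c4, so r6c4=5.
Step 18. [r7c6∈{6}] nothing but 6 survives at r7c6 ⇒ r7c6=6.
Step 19. [r5c9∈{8}] r5c9 is down to just 8. So r5c9=8.
Step 20. [r2c2∈{8}] r2c2's peers cover all but 8 ⇒ r2c2=8.
Step 21. [r7c1∈{8}] r7c1 has the single candidate 8 ⇒ r7c1=8.
Step 22. [r4c4∈{7}] r4c4's peers cover all but 7 ⇒ r4c4=7.
Step 23. [r9c5∈{8}] r9c5 has the single candidate 8, so r9c5=8.
Step 24. [r6c2∈{2}] nothing but 2 survives at r6c2, so r6c2=2.
Step 25. [r3c4∈{6}] r3c4 has the single candidate 6. So r3c4=6.
Step 26. [r7c9∈{1}] r7c9 has the single candidate 1, so r7c9=1.
Step 27. [r4c6∈{4}] only 4 remains possible at r4c6 ⇒ r4c6=4.
Step 28. [r6c3∈{1}] nothing but 1 survives at r6c3, so r6c3=1.
Step 29. [r1c7∈{3}] r1c7 is down to just 3, so r1c7=3.
Step 30. [r8c3∈{6}] nothing but 6 survives at r8c3 ⇒ r8c3=6.
Step 31. [r5c7∈{5}] r5c7 has the single candidate 5, so r5c7=5.
Step 32. [r5c8∈{6}] nothing but 6 survives at r5c8 ⇒ r5c8=6.
Step 33. [r8c1∈{2}] r8c1's peers cover all but 2 ⇒ r8c1=2.
Step 34. [r4c9∈{2}] r4c9 is down to just 2 ⇒ r4c9=2.

Answer: 1 6 2 8 7 5 3 4 9 / 7 8 5 9 4 3 2 1 6 / 4 3 9 6 2 1 8 7 5 / 6 5 8 7 9 4 1 3 2 / 9 7 4 3 1 2 5 6 8 / 3 2 1 5 6 8 4 9 7 / 8 4 7 2 3 6 9 5 1 / 2 1 6 4 5 9 7 8 3 / 5 9 3 1 8 7 6 2 4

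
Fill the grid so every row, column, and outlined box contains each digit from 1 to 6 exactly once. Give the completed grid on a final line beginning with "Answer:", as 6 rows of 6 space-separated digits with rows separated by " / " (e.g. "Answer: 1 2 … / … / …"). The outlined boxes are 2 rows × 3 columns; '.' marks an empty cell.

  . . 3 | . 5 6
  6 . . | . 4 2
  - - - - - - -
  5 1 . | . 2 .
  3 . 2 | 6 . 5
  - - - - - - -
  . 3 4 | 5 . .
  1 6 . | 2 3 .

Step 1. [r1c1∈{2,4}] 4 has one home in col 1: r1c1. So r1c1=4.
Step 2. [r3c6∈{3,4}] 3 has one home in col 6: r3c6. So r3c6=3.
Step 3. [r2c3∈{1,5}] col 3 places 1 nowhere but r2c3, so r2c3=1.
Step 4. [r4c5∈{1}] r4c5 has the single candidate 1 ⇒ r4c5=1.
Step 5. [r5c5∈{6}] r5c5 is down to just 6 ⇒ r5c5=6.
Step 6. [r2c4∈{3}] r2c4's peers cover all but 3. So r2c4=3.
Step 7. [r2c2∈{5}] r2c2's peers cover all but 5, so r2c2=5.
Step 8. [r3c3∈{6}] only 6 remains possible at r3c3. So r3c3=6.
Step 9. [r6c6∈{4}] r6c6's peers cover all but 4 ⇒ r6c6=4.
Step 10. [r5c1∈{2}] r5c1 has the single candidate 2, so r5c1=2.
Step 11. [r5c6∈{1}] r5c6's peers cover all but 1, so r5c6=1.
Step 12. [r6c3∈{5}] r6c3 is down to just 5 ⇒ r6c3=5.
Step 13. [r1c4∈{1}] nothing but 1 survives at r1c4. So r1c4=1.
Step 14. [r3c4∈{4}] nothing but 4 survives at r3c4, so r3c4=4.
Step 15. [r1c2∈{2}] only 2 remains possible at r1c2 ⇒ r1c2=2.
Step 16. [r4c2∈{4}] r4c2's peers cover all but 4, so r4c2=4.

Answer: 4 2 3 1 5 6 / 6 5 1 3 4 2 / 5 1 6 4 2 3 / 3 4 2 6 1 5 / 2 3 4 5 6 1 / 1 6 5 2 3 4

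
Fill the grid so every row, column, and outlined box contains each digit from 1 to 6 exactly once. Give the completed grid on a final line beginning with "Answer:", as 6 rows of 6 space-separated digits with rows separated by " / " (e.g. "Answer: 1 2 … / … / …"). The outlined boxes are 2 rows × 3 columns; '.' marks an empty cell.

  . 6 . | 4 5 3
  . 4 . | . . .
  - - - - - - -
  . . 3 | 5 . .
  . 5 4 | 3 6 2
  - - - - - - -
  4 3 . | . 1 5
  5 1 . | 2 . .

Step 1. [r2c4∈{1,6}] across col 4, 1 lands solely at r2c4, so r2c4=1.
Step 2. [r5c3∈{2,6}] row 5 places 2 nowhere but r5c3 ⇒ r5c3=2.
Step 3. [r1c1∈{1,2}] 2 has one home in row 1: r1c1 ⇒ r1c1=2.
Step 4. [r3c5∈{4}] r3c5 is down to just 4. So r3c5=4.
Step 5. [r3c1∈{1,6}] row 3 places 6 nowhere but r3c1, so r3c1=6.
Step 6. [r5c4∈{6}] only 6 remains possible at r5c4. So r5c4=6.
Step 7. [r2c5∈{2}] r2c5 has the single candidate 2. So r2c5=2.
Step 8. [r3c2∈{2}] r3c2 has the single candidate 2, so r3c2=2.
Step 9. [r3c6∈{1}] r3c6 has the single candidate 1. So r3c6=1.
Step 10. [r2c1∈{3}] r2c1's peers cover all but 3. So r2c1=3.
Step 11. [r2c3∈{5}] r2c3's peers cover all but 5, so r2c3=5.
Step 12. [r1c3∈{1}] only 1 remains possible at r1c3. So r1c3=1.
Step 13. [r6c3∈{6}] r6c3 is down to just 6, so r6c3=6.
Step 14. [r6c6∈{4}] r6c6 is down to just 4, so r6c6=4.
Step 15. [r2c6∈{6}] nothing but 6 survives at r2c6, so r2c6=6.
Step 16. [r4c1∈{1}] r4c1 is down to just 1. So r4c1=1.
Step 17. [r6c5∈{3}] nothing but 3 survives at r6c5 ⇒ r6c5=3.

Answer: 2 6 1 4 5 3 / 3 4 5 1 2 6 / 6 2 3 5 4 1 / 1 5 4 3 6 2 / 4 3 2 6 1 5 / 5 1 6 2 3 4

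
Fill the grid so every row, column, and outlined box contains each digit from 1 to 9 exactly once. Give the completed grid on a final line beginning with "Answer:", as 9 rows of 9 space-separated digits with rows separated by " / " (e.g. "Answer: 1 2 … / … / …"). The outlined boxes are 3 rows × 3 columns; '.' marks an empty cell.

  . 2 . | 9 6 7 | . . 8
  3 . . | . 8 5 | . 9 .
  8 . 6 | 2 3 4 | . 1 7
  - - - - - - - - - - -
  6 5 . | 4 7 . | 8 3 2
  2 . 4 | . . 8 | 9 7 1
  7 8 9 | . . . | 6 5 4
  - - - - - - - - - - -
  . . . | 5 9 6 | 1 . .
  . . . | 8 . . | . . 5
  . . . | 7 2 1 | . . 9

Step 1. [r7c1∈{4}] nothing but 4 survives at r7c1, so r7c1=4.
Step 2. [r8c7∈{2,3,4,7}] r8c7 is the only open cell in col 7 admitting 7, so r8c7=7.
Step 3. [r5c2∈{3}] r5c2 has the single candidate 3 ⇒ r5c2=3.
Step 4. [r1c8∈{4}] r1c8 has the single candidate 4. So r1c8=4.
Step 5. [r2c4∈{1}] r2c4's peers cover all but 1 ⇒ r2c4=1.
Step 6. [r8c2∈{1,6,9}] in col 2, 1 fits only at r8c2, so r8c2=1.
Step 7. [r8c6∈{3}] only 3 remains possible at r8c6, so r8c6=3.
Step 8. [r8c8∈{2,6}] 6 has one home in row 8: r8c8. So r8c8=6.
Step 9. [r7c8∈{2,8}] 2 has one home in col 8: r7c8 ⇒ r7c8=2.
Step 10. [r7c3∈{3,7,8}] row 7 places 8 nowhere but r7c3, so r7c3=8.
Step 11. [r9c1∈{5}] nothing but 5 survives at r9c1 ⇒ r9c1=5.
Step 12. [r1c3∈{1,5}] r1c3 is the only open cell in col 3 admitting 5 ⇒ r1c3=5.
Step 13. [r2c3∈{7}] only 7 remains possible at r2c3. So r2c3=7.
Step 14. [r7c9∈{3}] r7c9 has the single candidate 3. So r7c9=3.
Step 15. [r7c2∈{7}] r7c2 has the single candidate 7, so r7c2=7.
Step 16. [r4c3∈{1}] only 1 remains possible at r4c3. So r4c3=1.
Step 17. [r3c7∈{5}] r3c7 is down to just 5, so r3c7=5.
Step 18. [r2c7∈{2}] r2c7's peers cover all but 2. So r2c7=2.
Step 19. [r1c7∈{3}] r1c7 has the single candidate 3. So r1c7=3.
Step 20. [r8c5∈{4}] r8c5 is down to just 4, so r8c5=4.
Step 21. [r3c2∈{9}] only 9 remains possible at r3c2 ⇒ r3c2=9.
Step 22. [r8c3∈{2}] nothing but 2 survives at r8c3. So r8c3=2.
Step 23. [r2c2∈{4}] nothing but 4 survives at r2c2, so r2c2=4.
Step 24. [r5c4∈{6}] r5c4 is down to just 6 ⇒ r5c4=6.
Step 25. [r4c6∈{9}] r4c6's peers cover all but 9. So r4c6=9.
Step 26. [r2c9∈{6}] r2c9 has the single candidate 6 ⇒ r2c9=6.
Step 27. [r6c5∈{1}] only 1 remains possible at r6c5, so r6c5=1.
Step 28. [r8c1∈{9}] r8c1 has the single candidate 9 ⇒ r8c1=9.
Step 29. [r6c6∈{2}] r6c6's peers cover all but 2 ⇒ r6c6=2.
Step 30. [r5c5∈{5}] only 5 remains possible at r5c5, so r5c5=5.
Step 31. [r9c3∈{3}] r9c3's peers cover all but 3 ⇒ r9c3=3.
Step 32. [r6c4∈{3}] only 3 remains possible at r6c4, so r6c4=3.
Step 33. [r9c7∈{4}] r9c7 is down to just 4. So r9c7=4.
Step 34. [r1c1∈{1}] r1c1's peers cover all but 1, so r1c1=1.
Step 35. [r9c2∈{6}] r9c2 has the single candidate 6. So r9c2=6.
Step 36. [r9c8∈{8}] r9c8 is down to just 8, so r9c8=8.

Answer: 1 2 5 9 6 7 3 4 8 / 3 4 7 1 8 5 2 9 6 / 8 9 6 2 3 4 5 1 7 / 6 5 1 4 7 9 8 3 2 / 2 3 4 6 5 8 9 7 1 / 7 8 9 3 1 2 6 5 4 / 4 7 8 5 9 6 1 2 3 / 9 1 2 8 4 3 7 6 5 / 5 6 3 7 2 1 4 8 9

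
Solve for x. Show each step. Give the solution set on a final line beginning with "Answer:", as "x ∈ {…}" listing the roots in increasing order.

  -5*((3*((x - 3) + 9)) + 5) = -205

Step 1. [-5*((3*((x - 3) + 9)) + 5) = -205] LHS = -5·(…); ÷-5 both sides ⇒ div: (3*((x - 3) + 9)) + 5 = 41.
Step 2. [(3*((x - 3) + 9)) + 5 = 41] peel the +5: subtract 5 from each side. So sub: 3*((x - 3) + 9) = 36.
Step 3. [3*((x - 3) + 9) = 36] 3 out front; divide by 3. So div: (x - 3) + 9 = 12.
Step 4. [(x - 3) + 9 = 12] +9 is outermost — subtract 9 both sides. So sub: x - 3 = 3.
Step 5. [x - 3 = 3] add 3: x sits inside (… - 3). So sub: x = 6.

Answer: x ∈ {6}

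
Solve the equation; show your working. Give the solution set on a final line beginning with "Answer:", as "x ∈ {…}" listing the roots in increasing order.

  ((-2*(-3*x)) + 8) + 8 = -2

Step 1. [((-2*(-3*x)) + 8) + 8 = -2] +8 is outermost — subtract 8 both sides, so sub: (-2*(-3*x)) + 8 = -10.
Step 2. [(-2*(-3*x)) + 8 = -10] -2 divides every term; factor it out ⇒ factor: (-3*x) - 4 = 5.
Step 3. [(-3*x) - 4 = 5] peel the -4: add 4 from each side. So sub: -3*x = 9.
Step 4. [-3*x = 9] LHS = -3·(…); ÷-3 both sides ⇒ div: x = -3.

Answer: x ∈ {-3}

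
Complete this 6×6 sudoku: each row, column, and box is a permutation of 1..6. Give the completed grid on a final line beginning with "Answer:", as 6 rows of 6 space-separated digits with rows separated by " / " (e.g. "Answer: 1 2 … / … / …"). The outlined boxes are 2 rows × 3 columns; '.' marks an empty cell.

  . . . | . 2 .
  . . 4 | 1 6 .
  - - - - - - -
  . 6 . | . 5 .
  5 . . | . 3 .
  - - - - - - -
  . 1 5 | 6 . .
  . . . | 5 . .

Step 1. [r1c4∈{3,4}] r1c4 is the only open cell in col 4 admitting 3, so r1c4=3.
Step 2. [r1c6∈{4,5}] across row 1, 4 lands solely at r1c6. So r1c6=4.
Step 3. [r4c6∈{1,2,6}] in row 4, 6 fits only at r4c6 ⇒ r4c6=6.
Step 4. [r3c6∈{1,2}] box 4 places 1 nowhere but r3c6, so r3c6=1.
Step 5. [r1c1∈{1,6}] r1c1 is the only open cell in col 1 admitting 1, so r1c1=1.
Step 6. [r6c1∈{2,3,4,6}] r6c1 is the only open cell in col 1 admitting 6, so r6c1=6.
Step 7. [r5c5∈{4}] r5c5 has the single candidate 4, so r5c5=4.
Step 8. [r3c1∈{2,3,4}] col 1 places 4 nowhere but r3c1. So r3c1=4.
Step 9. [r4c2∈{2}] r4c2 has the single candidate 2, so r4c2=2.
Step 10. [r6c3∈{2,3}] 2 has one home in col 3: r6c3. So r6c3=2.
Step 11. [r5c1∈{3}] r5c1 is down to just 3, so r5c1=3.
Step 12. [r2c2∈{3,5}] in row 2, 3 fits only at r2c2. So r2c2=3.
Step 13. [r3c3∈{3}] nothing but 3 survives at r3c3. So r3c3=3.
Step 14. [r5c6∈{2}] nothing but 2 survives at r5c6. So r5c6=2.
Step 15. [r2c1∈{2}] r2c1 has the single candidate 2 ⇒ r2c1=2.
Step 16. [r3c4∈{2}] nothing but 2 survives at r3c4, so r3c4=2.
Step 17. [r6c5∈{1}] r6c5 has the single candidate 1. So r6c5=1.
Step 18. [r6c2∈{4}] r6c2 is down to just 4 ⇒ r6c2=4.
Step 19. [r4c3∈{1}] r4c3 is down to just 1, so r4c3=1.
Step 20. [r2c6∈{5}] r2c6's peers cover all but 5. So r2c6=5.
Step 21. [r1c2∈{5}] r1c2's peers cover all but 5 ⇒ r1c2=5.
Step 22. [r4c4∈{4}] nothing but 4 survives at r4c4. So r4c4=4.
Step 23. [r1c3∈{6}] r1c3 is down to just 6. So r1c3=6.
Step 24. [r6c6∈{3}] r6c6 is down to just 3, so r6c6=3.

Answer: 1 5 6 3 2 4 / 2 3 4 1 6 5 / 4 6 3 2 5 1 / 5 2 1 4 3 6 / 3 1 5 6 4 2 / 6 4 2 5 1 3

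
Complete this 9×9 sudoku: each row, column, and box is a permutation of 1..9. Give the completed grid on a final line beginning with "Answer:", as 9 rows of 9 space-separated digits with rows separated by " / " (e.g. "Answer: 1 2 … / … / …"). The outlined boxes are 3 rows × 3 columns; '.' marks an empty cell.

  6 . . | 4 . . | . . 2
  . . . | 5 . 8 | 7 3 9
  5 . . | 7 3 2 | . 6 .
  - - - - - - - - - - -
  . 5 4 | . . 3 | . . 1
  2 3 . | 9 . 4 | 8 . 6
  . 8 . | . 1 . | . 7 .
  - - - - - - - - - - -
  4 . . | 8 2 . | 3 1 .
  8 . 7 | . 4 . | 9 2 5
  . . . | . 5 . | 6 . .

Step 1. [r2c1∈{1}] r2c1 has the single candidate 1, so r2c1=1.
Step 2. [r6c3∈{6,9}] r6c3 is the only open cell in box 4 admitting 6. So r6c3=6.
Step 3. [r1c6∈{1,9}] r1c6 is the only open cell in box 2 admitting 1 ⇒ r1c6=1.
Step 4. [r1c3∈{3,8,9}] row 1 places 3 nowhere but r1c3 ⇒ r1c3=3.
Step 5. [r8c4∈{1,3,6}] across row 8, 3 lands solely at r8c4. So r8c4=3.
Step 6. [r8c2∈{1,6}] r8c2 is the only open cell in row 8 admitting 1, so r8c2=1.
Step 7. [r1c8∈{5,8}] 8 has one home in row 1: r1c8. So r1c8=8.
Step 8. [r3c9∈{4}] nothing but 4 survives at r3c9. So r3c9=4.
Step 9. [r3c2∈{9}] nothing but 9 survives at r3c2. So r3c2=9.
Step 10. [r7c9∈{7}] r7c9's peers cover all but 7, so r7c9=7.
Step 11. [r9c2∈{2}] r9c2's peers cover all but 2. So r9c2=2.
Step 12. [r9c3∈{9}] nothing but 9 survives at r9c3. So r9c3=9.
Step 13. [r4c4∈{2,6}] 6 has one home in col 4: r4c4. So r4c4=6.
Step 14. [r6c7∈{2,4,5}] 4 has one home in row 6: r6c7, so r6c7=4.
Step 15. [r4c1∈{7,9}] 7 has one home in col 1: r4c1. So r4c1=7.
Step 16. [r7c2∈{6}] r7c2 has the single candidate 6. So r7c2=6.
Step 17. [r4c7∈{2}] r4c7 has the single candidate 2, so r4c7=2.
Step 18. [r8c6∈{6}] only 6 remains possible at r8c6, so r8c6=6.
Step 19. [r5c3∈{1}] r5c3 has the single candidate 1 ⇒ r5c3=1.
Step 20. [r2c5∈{6}] r2c5's peers cover all but 6. So r2c5=6.
Step 21. [r3c3∈{8}] nothing but 8 survives at r3c3, so r3c3=8.
Step 22. [r6c4∈{2}] only 2 remains possible at r6c4 ⇒ r6c4=2.
Step 23. [r6c1∈{9}] r6c1 has the single candidate 9, so r6c1=9.
Step 24. [r9c8∈{4}] r9c8 has the single candidate 4 ⇒ r9c8=4.
Step 25. [r9c6∈{7}] r9c6's peers cover all but 7. So r9c6=7.
Step 26. [r7c3∈{5}] r7c3 has the single candidate 5. So r7c3=5.
Step 27. [r9c1∈{3}] r9c1's peers cover all but 3, so r9c1=3.
Step 28. [r9c9∈{8}] r9c9 is down to just 8. So r9c9=8.
Step 29. [r5c5∈{7}] only 7 remains possible at r5c5 ⇒ r5c5=7.
Step 30. [r1c2∈{7}] only 7 remains possible at r1c2 ⇒ r1c2=7.
Step 31. [r1c5∈{9}] r1c5 has the single candidate 9 ⇒ r1c5=9.
Step 32. [r6c6∈{5}] r6c6 is down to just 5, so r6c6=5.
Step 33. [r1c7∈{5}] r1c7's peers cover all but 5 ⇒ r1c7=5.
Step 34. [r2c3∈{2}] nothing but 2 survives at r2c3, so r2c3=2.
Step 35. [r2c2∈{4}] only 4 remains possible at r2c2 ⇒ r2c2=4.
Step 36. [r6c9∈{3}] r6c9's peers cover all but 3. So r6c9=3.
Step 37. [r5c8∈{5}] r5c8 is down to just 5, so r5c8=5.
Step 38. [r4c8∈{9}] nothing but 9 survives at r4c8. So r4c8=9.
Step 39. [r3c7∈{1}] only 1 remains possible at r3c7, so r3c7=1.
Step 40. [r4c5∈{8}] r4c5 is down to just 8. So r4c5=8.
Step 41. [r9c4∈{1}] r9c4 is down to just 1. So r9c4=1.
Step 42. [r7c6∈{9}] r7c6's peers cover all but 9 ⇒ r7c6=9.

Answer: 6 7 3 4 9 1 5 8 2 / 1 4 2 5 6 8 7 3 9 / 5 9 8 7 3 2 1 6 4 / 7 5 4 6 8 3 2 9 1 / 2 3 1 9 7 4 8 5 6 / 9 8 6 2 1 5 4 7 3 / 4 6 5 8 2 9 3 1 7 / 8 1 7 3 4 6 9 2 5 / 3 2 9 1 5 7 6 4 8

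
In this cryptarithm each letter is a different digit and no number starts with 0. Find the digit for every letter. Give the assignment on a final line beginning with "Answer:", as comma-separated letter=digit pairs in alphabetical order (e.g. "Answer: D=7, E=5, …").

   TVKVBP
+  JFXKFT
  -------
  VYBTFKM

Step 1. [V] V is the leading digit of a 7-digit sum of two 6-digit numbers; the final carry is exactly 1, so V=1.
Step 2. [col 1: P + T ≡ M (mod 10)] T=3 is one option consistent with column 1 (P + T ≡ M (mod 10), carry-in 0) — take it ⇒ T=3.
Step 3. [col 1: P + T ≡ M (mod 10)] several values work for P in column 1 (P + T ≡ M (mod 10), carry-in 0); try P=2 ⇒ P=2.
Step 4. [col 1: P + T ≡ M (mod 10)] from column 1 (P=2, T=3, carry-in 0, digits 1,2,3 already taken and all letters distinct): M must equal 5. So M=5.
Step 5. [col 2: B + F ≡ K (mod 10)] no forcing yet in column 2 (carry-in 0); B=8 is free and consistent — try it, so B=8.
Step 6. [col 2: B + F ≡ K (mod 10)] column 2 (B + F ≡ K (mod 10), carry-in 0) doesn't pin K yet; pick K=4 and continue ⇒ K=4.
Step 7. [col 2: B + F ≡ K (mod 10)] in column 2 we have B+F≡K with carry-in 0; given B=8, K=4 and digits 1,2,3,4,5,8 already taken and all letters distinct, that pins F to 6. So F=6.
Step 8. [col 4: K + X ≡ T (mod 10)] column 4 reads K+X+carry(0)=T with K=4, T=3; with digits 1,2,3,4,5,6,8 already taken and all letters distinct, the only value for X is 9, so X=9.
Step 9. [col 6: T + J ≡ Y (mod 10)] in column 6 we have T+J≡Y with carry-in 0; given T=3 and digits 1,2,3,4,5,6,8,9 already taken and all letters distinct, that pins Y to 0. So Y=0.
Step 10. [col 6: T + J ≡ Y (mod 10)] column 6 reads T+J+carry(0)=Y with T=3, Y=0; with digits 0,1,2,3,4,5,6,8,9 already taken and all letters distinct, the only value for J is 7 ⇒ J=7.

Answer: B=8, F=6, J=7, K=4, M=5, P=2, T=3, V=1, X=9, Y=0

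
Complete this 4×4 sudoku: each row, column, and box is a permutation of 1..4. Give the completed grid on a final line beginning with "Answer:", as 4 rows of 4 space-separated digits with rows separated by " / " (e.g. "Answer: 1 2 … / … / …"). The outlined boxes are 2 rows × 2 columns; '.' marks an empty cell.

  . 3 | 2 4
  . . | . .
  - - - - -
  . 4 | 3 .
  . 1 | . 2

Step 1. [r2c1∈{1,2,4}] r2c1 is the only open cell in row 2 admitting 4. So r2c1=4.
Step 2. [r3c4∈{1}] nothing but 1 survives at r3c4 ⇒ r3c4=1.
Step 3. [r3c1∈{2}] r3c1's peers cover all but 2, so r3c1=2.
Step 4. [r4c3∈{4}] r4c3's peers cover all but 4. So r4c3=4.
Step 5. [r1c1∈{1}] r1c1 is down to just 1. So r1c1=1.
Step 6. [r4c1∈{3}] nothing but 3 survives at r4c1 ⇒ r4c1=3.
Step 7. [r2c4∈{3}] r2c4 has the single candidate 3, so r2c4=3.
Step 8. [r2c3∈{1}] only 1 remains possible at r2c3. So r2c3=1.
Step 9. [r2c2∈{2}] nothing but 2 survives at r2c2 ⇒ r2c2=2.

Answer: 1 3 2 4 / 4 2 1 3 / 2 4 3 1 / 3 1 4 2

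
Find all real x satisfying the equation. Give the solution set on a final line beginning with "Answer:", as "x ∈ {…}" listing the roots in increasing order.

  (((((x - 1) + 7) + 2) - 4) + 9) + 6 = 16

Step 1. [(((((x - 1) + 7) + 2) - 4) + 9) + 6 = 16] 6 comes off first (subtract 6) ⇒ sub: ((((x - 1) + 7) + 2) - 4) + 9 = 10.
Step 2. [((((x - 1) + 7) + 2) - 4) + 9 = 10] subtract 9: x sits inside (… + 9). So sub: (((x - 1) + 7) + 2) - 4 = 1.
Step 3. [(((x - 1) + 7) + 2) - 4 = 1] 4 comes off first (add 4) ⇒ sub: ((x - 1) + 7) + 2 = 5.
Step 4. [((x - 1) + 7) + 2 = 5] peel the +2: subtract 2 from each side, so sub: (x - 1) + 7 = 3.
Step 5. [(x - 1) + 7 = 3] the outer +7 inverts by subtracting 7 ⇒ sub: x - 1 = -4.
Step 6. [x - 1 = -4] add 1: x sits inside (… - 1), so sub: x = -3.

Answer: x ∈ {-3}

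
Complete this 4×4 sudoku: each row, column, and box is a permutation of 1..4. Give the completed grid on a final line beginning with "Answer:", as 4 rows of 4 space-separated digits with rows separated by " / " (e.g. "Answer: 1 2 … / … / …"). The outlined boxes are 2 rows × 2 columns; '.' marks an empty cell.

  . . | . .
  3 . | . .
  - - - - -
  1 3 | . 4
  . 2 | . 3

Step 1. [r1c1∈{2,4}] across col 1, 2 lands solely at r1c1 ⇒ r1c1=2.
Step 2. [r1c4∈{1}] r1c4's peers cover all but 1 ⇒ r1c4=1.
Step 3. [r1c2∈{4}] r1c2's peers cover all but 4, so r1c2=4.
Step 4. [r3c3∈{2}] nothing but 2 survives at r3c3. So r3c3=2.
Step 5. [r2c2∈{1}] r2c2 is down to just 1 ⇒ r2c2=1.
Step 6. [r4c3∈{1}] r4c3 is down to just 1, so r4c3=1.
Step 7. [r4c1∈{4}] r4c1's peers cover all but 4, so r4c1=4.
Step 8. [r1c3∈{3}] nothing but 3 survives at r1c3, so r1c3=3.
Step 9. [r2c4∈{2}] r2c4 is down to just 2. So r2c4=2.
Step 10. [r2c3∈{4}] r2c3 is down to just 4, so r2c3=4.

Answer: 2 4 3 1 / 3 1 4 2 / 1 3 2 4 / 4 2 1 3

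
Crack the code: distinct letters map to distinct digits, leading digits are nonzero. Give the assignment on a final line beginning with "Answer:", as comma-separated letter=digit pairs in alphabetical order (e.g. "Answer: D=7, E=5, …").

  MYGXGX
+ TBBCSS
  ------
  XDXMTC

Step 1. [col 1: X + S ≡ C (mod 10)] several values work for S in column 1 (X + S ≡ C (mod 10), carry-in 0); try S=4 ⇒ S=4.
Step 2. [col 1: X + S ≡ C (mod 10)] column 1 (X + S ≡ C (mod 10), carry-in 0) doesn't pin X yet; pick X=9 and continue, so X=9.
Step 3. [col 1: X + S ≡ C (mod 10)] from column 1 (X=9, S=4, carry-in 0, digits 4,9 already taken and all letters distinct): C must equal 3 ⇒ C=3.
Step 4. [col 2: G + S ≡ T (mod 10)] column 2 (G + S ≡ T (mod 10), carry-in 1) doesn't pin G yet; pick G=1 and continue. So G=1.
Step 5. [col 2: G + S ≡ T (mod 10)] column 2 reads G+S+carry(1)=T with G=1, S=4; with digits 1,3,4,9 already taken and all letters distinct, the only value for T is 6 ⇒ T=6.
Step 6. [col 3: X + C ≡ M (mod 10)] column 3: given X=9, C=3, carry-in 0, and digits 1,3,4,6,9 already taken and all letters distinct, X+C≡M (mod 10) forces M=2, so M=2.
Step 7. [col 4: G + B ≡ X (mod 10)] in column 4 we have G+B≡X with carry-in 1; given G=1, X=9 and digits 1,2,3,4,6,9 already taken and all letters distinct, that pins B to 7. So B=7.
Step 8. [col 5: Y + B ≡ D (mod 10)] column 5: given B=7, carry-in 0, and digits 1,2,3,4,6,7,9 already taken and all letters distinct, Y+B≡D (mod 10) forces Y=8. So Y=8.
Step 9. [col 5: Y + B ≡ D (mod 10)] from column 5 (Y=8, B=7, carry-in 0, digits 1,2,3,4,6,7,8,9 already taken and all letters distinct): D must equal 5 ⇒ D=5.

Answer: B=7, C=3, D=5, G=1, M=2, S=4, T=6, X=9, Y=8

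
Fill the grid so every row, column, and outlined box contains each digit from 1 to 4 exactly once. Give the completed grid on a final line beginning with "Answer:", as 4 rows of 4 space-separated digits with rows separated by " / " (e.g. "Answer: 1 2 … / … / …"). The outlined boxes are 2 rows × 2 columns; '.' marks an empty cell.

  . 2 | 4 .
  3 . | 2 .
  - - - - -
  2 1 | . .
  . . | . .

Step 1. [r4c4∈{1,2,3,4}] r4c4 is the only open cell in row 4 admitting 2, so r4c4=2.
Step 2. [r4c2∈{3,4}] r4c2 is the only open cell in col 2 admitting 3, so r4c2=3.
Step 3. [r1c4∈{1,3}] in row 1, 3 fits only at r1c4 ⇒ r1c4=3.
Step 4. [r4c3∈{1}] only 1 remains possible at r4c3. So r4c3=1.
Step 5. [r2c4∈{1}] r2c4 is down to just 1, so r2c4=1.
Step 6. [r1c1∈{1}] r1c1 is down to just 1, so r1c1=1.
Step 7. [r4c1∈{4}] nothing but 4 survives at r4c1, so r4c1=4.
Step 8. [r3c3∈{3}] only 3 remains possible at r3c3, so r3c3=3.
Step 9. [r2c2∈{4}] r2c2's peers cover all but 4, so r2c2=4.
Step 10. [r3c4∈{4}] r3c4 has the single candidate 4 ⇒ r3c4=4.

Answer: 1 2 4 3 / 3 4 2 1 / 2 1 3 4 / 4 3 1 2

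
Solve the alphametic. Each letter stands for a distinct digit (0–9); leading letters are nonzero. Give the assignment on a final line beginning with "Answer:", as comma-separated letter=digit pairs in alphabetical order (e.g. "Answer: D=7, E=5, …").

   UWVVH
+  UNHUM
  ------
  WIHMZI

Step 1. [col 1: H + M ≡ I (mod 10)] M=6 is one option consistent with column 1 (H + M ≡ I (mod 10), carry-in 0) — take it, so M=6.
Step 2. [col 1: H + M ≡ I (mod 10)] column 1 (H + M ≡ I (mod 10), carry-in 0) doesn't pin I yet; pick I=0 and continue. So I=0.
Step 3. [W] the sum has 6 digits but both addends have 5; that extra leading digit W is the final carry, namely 1. So W=1.
Step 4. [col 1: H + M ≡ I (mod 10)] column 1: given M=6, I=0, carry-in 0, and digits 0,1,6 already taken and all letters distinct, H+M≡I (mod 10) forces H=4, so H=4.
Step 5. [col 2: V + U ≡ Z (mod 10)] Z=8 is one option consistent with column 2 (V + U ≡ Z (mod 10), carry-in 1) — take it, so Z=8.
Step 6. [col 2: V + U ≡ Z (mod 10)] U=5 is one option consistent with column 2 (V + U ≡ Z (mod 10), carry-in 1) — take it ⇒ U=5.
Step 7. [col 2: V + U ≡ Z (mod 10)] in column 2 we have V+U≡Z with carry-in 1; given U=5, Z=8 and digits 0,1,4,5,6,8 already taken and all letters distinct, that pins V to 2. So V=2.
Step 8. [col 4: W + N ≡ H (mod 10)] column 4: given W=1, H=4, carry-in 0, and digits 0,1,2,4,5,6,8 already taken and all letters distinct, W+N≡H (mod 10) forces N=3, so N=3.

Answer: H=4, I=0, M=6, N=3, U=5, V=2, W=1, Z=8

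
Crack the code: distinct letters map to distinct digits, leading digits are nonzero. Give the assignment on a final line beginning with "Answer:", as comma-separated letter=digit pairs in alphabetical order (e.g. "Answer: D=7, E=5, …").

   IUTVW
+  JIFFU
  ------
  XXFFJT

Step 1. [col 1: W + U ≡ T (mod 10)] T=9 is one option consistent with column 1 (W + U ≡ T (mod 10), carry-in 0) — take it. So T=9.
Step 2. [X] adding two 5-digit numbers gives at most 5+1 digits, and here it does — X is that final carry and must be 1 ⇒ X=1.
Step 3. [col 1: W + U ≡ T (mod 10)] no forcing yet in column 1 (carry-in 0); U=6 is free and consistent — try it, so U=6.
Step 4. [col 1: W + U ≡ T (mod 10)] in column 1 we have W+U≡T with carry-in 0; given U=6, T=9 and digits 1,6,9 already taken and all letters distinct, that pins W to 3, so W=3.
Step 5. [col 2: V + F ≡ J (mod 10)] no forcing yet in column 2 (carry-in 0); J=2 is free and consistent — try it ⇒ J=2.
Step 6. [col 2: V + F ≡ J (mod 10)] no forcing yet in column 2 (carry-in 0); F=5 is free and consistent — try it. So F=5.
Step 7. [col 2: V + F ≡ J (mod 10)] from column 2 (F=5, J=2, carry-in 0, digits 1,2,3,5,6,9 already taken and all letters distinct): V must equal 7. So V=7.
Step 8. [col 4: U + I ≡ F (mod 10)] column 4: given U=6, F=5, carry-in 1, and digits 1,2,3,5,6,7,9 already taken and all letters distinct, U+I≡F (mod 10) forces I=8, so I=8.

Answer: F=5, I=8, J=2, T=9, U=6, V=7, W=3, X=1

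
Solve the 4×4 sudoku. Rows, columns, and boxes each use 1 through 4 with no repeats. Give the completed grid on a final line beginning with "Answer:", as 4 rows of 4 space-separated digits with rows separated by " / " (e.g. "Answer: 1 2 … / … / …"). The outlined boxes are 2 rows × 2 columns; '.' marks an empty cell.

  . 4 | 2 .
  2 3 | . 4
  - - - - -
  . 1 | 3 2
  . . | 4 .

Step 1. [r2c3∈{1}] r2c3's peers cover all but 1. So r2c3=1.
Step 2. [r4c1∈{3}] r4c1's peers cover all but 3, so r4c1=3.
Step 3. [r1c4∈{3}] only 3 remains possible at r1c4, so r1c4=3.
Step 4. [r3c1∈{4}] r3c1's peers cover all but 4, so r3c1=4.
Step 5. [r4c4∈{1}] nothing but 1 survives at r4c4. So r4c4=1.
Step 6. [r4c2∈{2}] only 2 remains possible at r4c2. So r4c2=2.
Step 7. [r1c1∈{1}] r1c1 has the single candidate 1, so r1c1=1.

Answer: 1 4 2 3 / 2 3 1 4 / 4 1 3 2 / 3 2 4 1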